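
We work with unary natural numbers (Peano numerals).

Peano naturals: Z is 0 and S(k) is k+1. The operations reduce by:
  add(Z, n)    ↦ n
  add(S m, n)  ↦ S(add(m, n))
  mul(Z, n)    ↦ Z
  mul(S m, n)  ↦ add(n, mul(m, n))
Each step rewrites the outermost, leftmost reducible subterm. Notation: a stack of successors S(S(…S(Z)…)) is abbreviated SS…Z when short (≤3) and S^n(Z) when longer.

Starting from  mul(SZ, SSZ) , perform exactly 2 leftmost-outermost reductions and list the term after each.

  start: mul(SZ, SSZ)
  [1] add(SSZ, mul(Z, SSZ))
  [2] S(add(SZ, mul(Z, SSZ)))

Answer: after 2 steps: S(add(SZ, mul(Z, SSZ)))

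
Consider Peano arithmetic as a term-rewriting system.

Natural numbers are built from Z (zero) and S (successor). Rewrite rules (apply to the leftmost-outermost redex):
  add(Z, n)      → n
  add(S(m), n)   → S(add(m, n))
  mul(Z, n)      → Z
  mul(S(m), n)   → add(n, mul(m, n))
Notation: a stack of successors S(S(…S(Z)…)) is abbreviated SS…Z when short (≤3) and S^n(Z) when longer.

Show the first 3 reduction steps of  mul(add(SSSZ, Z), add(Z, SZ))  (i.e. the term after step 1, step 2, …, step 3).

  start: mul(add(SSSZ, Z), add(Z, SZ))
  →1  mul(S(add(SSZ, Z)), add(Z, SZ))
  →2  add(add(Z, SZ), mul(add(SSZ, Z), add(Z, SZ)))
  →3  add(SZ, mul(add(SSZ, Z), add(Z, SZ)))

Answer: after 3 steps: add(SZ, mul(add(SSZ, Z), add(Z, SZ)))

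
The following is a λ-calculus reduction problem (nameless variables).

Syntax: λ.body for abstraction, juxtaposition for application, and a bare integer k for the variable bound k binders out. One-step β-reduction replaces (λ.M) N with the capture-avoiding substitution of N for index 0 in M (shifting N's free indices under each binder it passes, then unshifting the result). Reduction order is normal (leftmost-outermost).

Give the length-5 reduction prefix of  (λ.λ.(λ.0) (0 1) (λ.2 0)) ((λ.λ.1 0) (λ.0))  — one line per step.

Answer: after 5 steps: λ.0 (λ.0) (λ.(λ.(λ.0) 0) 0)

Reduction:
  start: (λ.λ.(λ.0) (0 1) (λ.2 0)) ((λ.λ.1 0) (λ.0))
  step 1: λ.(λ.0) (0 ((λ.λ.1 0) (λ.0))) (λ.(λ.λ.1 0) (λ.0) 0)
  step 2: λ.0 ((λ.λ.1 0) (λ.0)) (λ.(λ.λ.1 0) (λ.0) 0)
  step 3: λ.0 (λ.(λ.0) 0) (λ.(λ.λ.1 0) (λ.0) 0)
  step 4: λ.0 (λ.0) (λ.(λ.λ.1 0) (λ.0) 0)
  step 5: λ.0 (λ.0) (λ.(λ.(λ.0) 0) 0)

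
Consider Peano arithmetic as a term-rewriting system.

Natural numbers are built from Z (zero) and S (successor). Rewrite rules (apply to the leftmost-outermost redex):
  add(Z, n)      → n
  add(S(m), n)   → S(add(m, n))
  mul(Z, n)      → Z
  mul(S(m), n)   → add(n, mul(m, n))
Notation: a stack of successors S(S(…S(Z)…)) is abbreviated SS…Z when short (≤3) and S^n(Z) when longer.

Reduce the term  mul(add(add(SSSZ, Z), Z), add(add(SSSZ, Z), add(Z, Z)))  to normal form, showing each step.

  start: mul(add(add(SSSZ, Z), Z), add(add(SSSZ, Z), add(Z, Z)))
  [1] mul(add(S(add(SSZ, Z)), Z), add(add(SSSZ, Z), add(Z, Z)))
  [2] mul(S(add(add(SSZ, Z), Z)), add(add(SSSZ, Z), add(Z, Z)))
  [3] add(add(add(SSSZ, Z), add(Z, Z)), mul(add(add(SSZ, Z), Z), add(add(SSSZ, Z), add(Z, Z))))
  [4] add(add(S(add(SSZ, Z)), add(Z, Z)), mul(add(add(SSZ, Z), Z), add(add(SSSZ, Z), add(Z, Z))))
  [5] add(S(add(add(SSZ, Z), add(Z, Z))), mul(add(add(SSZ, Z), Z), add(add(SSSZ, Z), add(Z, Z))))
  [6] S(add(add(add(SSZ, Z), add(Z, Z)), mul(add(add(SSZ, Z), Z), add(add(SSSZ, Z), add(Z, Z)))))
  [7] S(add(add(S(add(SZ, Z)), add(Z, Z)), mul(add(add(SSZ, Z), Z), add(add(SSSZ, Z), add(Z, Z)))))
  [8] S(add(S(add(add(SZ, Z), add(Z, Z))), mul(add(add(SSZ, Z), Z), add(add(SSSZ, Z), add(Z, Z)))))
  [9] S(S(add(add(add(SZ, Z), add(Z, Z)), mul(add(add(SSZ, Z), Z), add(add(SSSZ, Z), add(Z, Z))))))
  [10] S(S(add(add(S(add(Z, Z)), add(Z, Z)), mul(add(add(SSZ, Z), Z), add(add(SSSZ, Z), add(Z, Z))))))
  [11] S(S(add(S(add(add(Z, Z), add(Z, Z))), mul(add(add(SSZ, Z), Z), add(add(SSSZ, Z), add(Z, Z))))))
  [12] S(S(S(add(add(add(Z, Z), add(Z, Z)), mul(add(add(SSZ, Z), Z), add(add(SSSZ, Z), add(Z, Z)))))))
  [13] S(S(S(add(add(Z, add(Z, Z)), mul(add(add(SSZ, Z), Z), add(add(SSSZ, Z), add(Z, Z)))))))
  [14] S(S(S(add(add(Z, Z), mul(add(add(SSZ, Z), Z), add(add(SSSZ, Z), add(Z, Z)))))))
  [15] S(S(S(add(Z, mul(add(add(SSZ, Z), Z), add(add(SSSZ, Z), add(Z, Z)))))))
  [16] S(S(S(mul(add(add(SSZ, Z), Z), add(add(SSSZ, Z), add(Z, Z))))))
  [17] S(S(S(mul(add(S(add(SZ, Z)), Z), add(add(SSSZ, Z), add(Z, Z))))))
  [18] S(S(S(mul(S(add(add(SZ, Z), Z)), add(add(SSSZ, Z), add(Z, Z))))))
  [19] S(S(S(add(add(add(SSSZ, Z), add(Z, Z)), mul(add(add(SZ, Z), Z), add(add(SSSZ, Z), add(Z, Z)))))))
  [20] S(S(S(add(add(S(add(SSZ, Z)), add(Z, Z)), mul(add(add(SZ, Z), Z), add(add(SSSZ, Z), add(Z, Z)))))))
  [21] S(S(S(add(S(add(add(SSZ, Z), add(Z, Z))), mul(add(add(SZ, Z), Z), add(add(SSSZ, Z), add(Z, Z)))))))
  [22] S(S(S(S(add(add(add(SSZ, Z), add(Z, Z)), mul(add(add(SZ, Z), Z), add(add(SSSZ, Z), add(Z, Z))))))))
  [23] S(S(S(S(add(add(S(add(SZ, Z)), add(Z, Z)), mul(add(add(SZ, Z), Z), add(add(SSSZ, Z), add(Z, Z))))))))
  [24] S(S(S(S(add(S(add(add(SZ, Z), add(Z, Z))), mul(add(add(SZ, Z), Z), add(add(SSSZ, Z), add(Z, Z))))))))
  [25] S(S(S(S(S(add(add(add(SZ, Z), add(Z, Z)), mul(add(add(SZ, Z), Z), add(add(SSSZ, Z), add(Z, Z)))))))))
  [26] S(S(S(S(S(add(add(S(add(Z, Z)), add(Z, Z)), mul(add(add(SZ, Z), Z), add(add(SSSZ, Z), add(Z, Z)))))))))
  [27] S(S(S(S(S(add(S(add(add(Z, Z), add(Z, Z))), mul(add(add(SZ, Z), Z), add(add(SSSZ, Z), add(Z, Z)))))))))
  [28] S(S(S(S(S(S(add(add(add(Z, Z), add(Z, Z)), mul(add(add(SZ, Z), Z), add(add(SSSZ, Z), add(Z, Z))))))))))
  [29] S(S(S(S(S(S(add(add(Z, add(Z, Z)), mul(add(add(SZ, Z), Z), add(add(SSSZ, Z), add(Z, Z))))))))))
  [30] S(S(S(S(S(S(add(add(Z, Z), mul(add(add(SZ, Z), Z), add(add(SSSZ, Z), add(Z, Z))))))))))
  [31] S(S(S(S(S(S(add(Z, mul(add(add(SZ, Z), Z), add(add(SSSZ, Z), add(Z, Z))))))))))
  [32] S(S(S(S(S(S(mul(add(add(SZ, Z), Z), add(add(SSSZ, Z), add(Z, Z)))))))))
  [33] S(S(S(S(S(S(mul(add(S(add(Z, Z)), Z), add(add(SSSZ, Z), add(Z, Z)))))))))
  [34] S(S(S(S(S(S(mul(S(add(add(Z, Z), Z)), add(add(SSSZ, Z), add(Z, Z)))))))))
  [35] S(S(S(S(S(S(add(add(add(SSSZ, Z), add(Z, Z)), mul(add(add(Z, Z), Z), add(add(SSSZ, Z), add(Z, Z))))))))))
  [36] S(S(S(S(S(S(add(add(S(add(SSZ, Z)), add(Z, Z)), mul(add(add(Z, Z), Z), add(add(SSSZ, Z), add(Z, Z))))))))))
  [37] S(S(S(S(S(S(add(S(add(add(SSZ, Z), add(Z, Z))), mul(add(add(Z, Z), Z), add(add(SSSZ, Z), add(Z, Z))))))))))
  [38] S(S(S(S(S(S(S(add(add(add(SSZ, Z), add(Z, Z)), mul(add(add(Z, Z), Z), add(add(SSSZ, Z), add(Z, Z)))))))))))
  [39] S(S(S(S(S(S(S(add(add(S(add(SZ, Z)), add(Z, Z)), mul(add(add(Z, Z), Z), add(add(SSSZ, Z), add(Z, Z)))))))))))
  [40] S(S(S(S(S(S(S(add(S(add(add(SZ, Z), add(Z, Z))), mul(add(add(Z, Z), Z), add(add(SSSZ, Z), add(Z, Z)))))))))))
  [41] S(S(S(S(S(S(S(S(add(add(add(SZ, Z), add(Z, Z)), mul(add(add(Z, Z), Z), add(add(SSSZ, Z), add(Z, Z))))))))))))
  [42] S(S(S(S(S(S(S(S(add(add(S(add(Z, Z)), add(Z, Z)), mul(add(add(Z, Z), Z), add(add(SSSZ, Z), add(Z, Z))))))))))))
  [43] S(S(S(S(S(S(S(S(add(S(add(add(Z, Z), add(Z, Z))), mul(add(add(Z, Z), Z), add(add(SSSZ, Z), add(Z, Z))))))))))))
  [44] S(S(S(S(S(S(S(S(S(add(add(add(Z, Z), add(Z, Z)), mul(add(add(Z, Z), Z), add(add(SSSZ, Z), add(Z, Z)))))))))))))
  [45] S(S(S(S(S(S(S(S(S(add(add(Z, add(Z, Z)), mul(add(add(Z, Z), Z), add(add(SSSZ, Z), add(Z, Z)))))))))))))
  [46] S(S(S(S(S(S(S(S(S(add(add(Z, Z), mul(add(add(Z, Z), Z), add(add(SSSZ, Z), add(Z, Z)))))))))))))
  [47] S(S(S(S(S(S(S(S(S(add(Z, mul(add(add(Z, Z), Z), add(add(SSSZ, Z), add(Z, Z)))))))))))))
  [48] S(S(S(S(S(S(S(S(S(mul(add(add(Z, Z), Z), add(add(SSSZ, Z), add(Z, Z))))))))))))
  [49] S(S(S(S(S(S(S(S(S(mul(add(Z, Z), add(add(SSSZ, Z), add(Z, Z))))))))))))
  [50] S(S(S(S(S(S(S(S(S(mul(Z, add(add(SSSZ, Z), add(Z, Z))))))))))))
  [51] S^9(Z)

Answer: normal form = S^9(Z)  (in 51 steps)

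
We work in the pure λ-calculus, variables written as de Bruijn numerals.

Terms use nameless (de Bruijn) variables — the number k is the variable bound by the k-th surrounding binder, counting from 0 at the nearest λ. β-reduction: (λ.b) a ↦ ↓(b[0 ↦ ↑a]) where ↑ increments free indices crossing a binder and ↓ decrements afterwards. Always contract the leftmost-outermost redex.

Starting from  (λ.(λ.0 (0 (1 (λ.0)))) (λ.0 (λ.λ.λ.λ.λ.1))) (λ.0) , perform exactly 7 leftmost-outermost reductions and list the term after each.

Answer: after 7 steps: λ.λ.λ.λ.1

Reduction:
  start: (λ.(λ.0 (0 (1 (λ.0)))) (λ.0 (λ.λ.λ.λ.λ.1))) (λ.0)
  →1  (λ.0 (0 ((λ.0) (λ.0)))) (λ.0 (λ.λ.λ.λ.λ.1))
  →2  (λ.0 (λ.λ.λ.λ.λ.1)) ((λ.0 (λ.λ.λ.λ.λ.1)) ((λ.0) (λ.0)))
  →3  (λ.0 (λ.λ.λ.λ.λ.1)) ((λ.0) (λ.0)) (λ.λ.λ.λ.λ.1)
  →4  (λ.0) (λ.0) (λ.λ.λ.λ.λ.1) (λ.λ.λ.λ.λ.1)
  →5  (λ.0) (λ.λ.λ.λ.λ.1) (λ.λ.λ.λ.λ.1)
  →6  (λ.λ.λ.λ.λ.1) (λ.λ.λ.λ.λ.1)
  →7  λ.λ.λ.λ.1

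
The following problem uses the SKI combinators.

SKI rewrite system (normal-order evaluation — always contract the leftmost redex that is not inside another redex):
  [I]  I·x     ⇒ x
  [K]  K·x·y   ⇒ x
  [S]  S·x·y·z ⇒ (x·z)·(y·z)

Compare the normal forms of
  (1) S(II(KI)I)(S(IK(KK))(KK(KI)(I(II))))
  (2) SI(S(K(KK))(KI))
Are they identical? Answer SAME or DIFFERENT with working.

Term A:
  start: S(II(KI)I)(S(IK(KK))(KK(KI)(I(II))))
  →1  S(I(KI)I)(S(IK(KK))(KK(KI)(I(II))))
  →2  S(KII)(S(IK(KK))(KK(KI)(I(II))))
  →3  SI(S(IK(KK))(KK(KI)(I(II))))
  →4  SI(S(K(KK))(KK(KI)(I(II))))
  →5  SI(S(K(KK))(K(I(II))))
  →6  SI(S(K(KK))(K(II)))
  →7  SI(S(K(KK))(KI))

Term B:
  start: SI(S(K(KK))(KI))

Answer: SAME — A ⇓ SI(S(K(KK))(KI)), B ⇓ SI(S(K(KK))(KI))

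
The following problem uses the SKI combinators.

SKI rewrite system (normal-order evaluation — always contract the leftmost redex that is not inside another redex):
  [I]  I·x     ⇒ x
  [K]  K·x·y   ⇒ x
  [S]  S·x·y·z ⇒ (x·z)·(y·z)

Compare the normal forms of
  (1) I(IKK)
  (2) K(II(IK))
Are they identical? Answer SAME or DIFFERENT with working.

Term A:
  start: I(IKK)
  →1  IKK
  →2  KK

Term B:
  start: K(II(IK))
  →1  K(I(IK))
  →2  K(IK)
  →3  KK

Answer: SAME — A ⇓ KK, B ⇓ KK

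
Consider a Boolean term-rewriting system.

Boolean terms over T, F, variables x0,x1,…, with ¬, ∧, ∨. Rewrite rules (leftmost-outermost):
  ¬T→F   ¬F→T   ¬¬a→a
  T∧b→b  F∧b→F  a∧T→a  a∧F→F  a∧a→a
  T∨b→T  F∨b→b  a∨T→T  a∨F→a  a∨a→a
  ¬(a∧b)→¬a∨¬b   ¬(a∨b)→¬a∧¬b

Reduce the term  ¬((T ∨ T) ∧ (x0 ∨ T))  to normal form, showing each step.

  start: ¬((T ∨ T) ∧ (x0 ∨ T))
  step 1: ¬(T ∨ T) ∨ ¬(x0 ∨ T)
  step 2: (¬T ∧ ¬T) ∨ ¬(x0 ∨ T)
  step 3: ¬T ∨ ¬(x0 ∨ T)
  step 4: F ∨ ¬(x0 ∨ T)
  step 5: ¬(x0 ∨ T)
  step 6: ¬x0 ∧ ¬T
  step 7: ¬x0 ∧ F
  step 8: F

Answer: normal form = F  (in 8 steps)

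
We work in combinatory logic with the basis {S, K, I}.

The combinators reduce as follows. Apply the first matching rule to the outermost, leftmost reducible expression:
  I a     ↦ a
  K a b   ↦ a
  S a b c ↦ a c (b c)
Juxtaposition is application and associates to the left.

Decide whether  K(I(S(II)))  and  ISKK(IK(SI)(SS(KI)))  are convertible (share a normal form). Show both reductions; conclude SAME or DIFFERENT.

Answer: DIFFERENT — A ⇓ K(SI), B ⇓ SI

Working:
Term A:
  start: K(I(S(II)))
  step 1: K(S(II))
  step 2: K(SI)

Term B:
  start: ISKK(IK(SI)(SS(KI)))
  step 1: SKK(IK(SI)(SS(KI)))
  step 2: K(IK(SI)(SS(KI)))(K(IK(SI)(SS(KI))))
  step 3: IK(SI)(SS(KI))
  step 4: K(SI)(SS(KI))
  step 5: SI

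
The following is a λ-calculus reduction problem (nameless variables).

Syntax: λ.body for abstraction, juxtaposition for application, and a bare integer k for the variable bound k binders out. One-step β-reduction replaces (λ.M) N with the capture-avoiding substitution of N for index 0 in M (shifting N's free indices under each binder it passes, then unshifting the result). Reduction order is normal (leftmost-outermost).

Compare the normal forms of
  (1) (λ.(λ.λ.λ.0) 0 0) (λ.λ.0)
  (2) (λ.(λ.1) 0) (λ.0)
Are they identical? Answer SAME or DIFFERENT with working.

Term A:
  start: (λ.(λ.λ.λ.0) 0 0) (λ.λ.0)
  step 1: (λ.λ.λ.0) (λ.λ.0) (λ.λ.0)
  step 2: (λ.λ.0) (λ.λ.0)
  step 3: λ.0

Term B:
  start: (λ.(λ.1) 0) (λ.0)
  step 1: (λ.λ.0) (λ.0)
  step 2: λ.0

Answer: SAME — A ⇓ λ.0, B ⇓ λ.0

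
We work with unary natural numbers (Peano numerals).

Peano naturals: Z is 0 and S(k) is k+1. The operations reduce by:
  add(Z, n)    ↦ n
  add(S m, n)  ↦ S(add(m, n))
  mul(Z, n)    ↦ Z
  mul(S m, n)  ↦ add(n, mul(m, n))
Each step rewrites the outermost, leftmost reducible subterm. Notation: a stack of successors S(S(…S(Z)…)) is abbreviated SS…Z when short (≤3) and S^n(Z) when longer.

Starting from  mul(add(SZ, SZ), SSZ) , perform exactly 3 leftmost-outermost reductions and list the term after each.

  start: mul(add(SZ, SZ), SSZ)
  step 1: mul(S(add(Z, SZ)), SSZ)
  step 2: add(SSZ, mul(add(Z, SZ), SSZ))
  step 3: S(add(SZ, mul(add(Z, SZ), SSZ)))

Answer: after 3 steps: S(add(SZ, mul(add(Z, SZ), SSZ)))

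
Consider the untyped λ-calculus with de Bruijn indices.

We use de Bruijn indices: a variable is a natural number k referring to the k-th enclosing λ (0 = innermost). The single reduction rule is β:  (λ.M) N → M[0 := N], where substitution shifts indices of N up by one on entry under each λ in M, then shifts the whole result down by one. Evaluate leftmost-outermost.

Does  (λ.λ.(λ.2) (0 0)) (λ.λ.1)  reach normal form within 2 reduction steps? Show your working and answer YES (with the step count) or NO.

  start: (λ.λ.(λ.2) (0 0)) (λ.λ.1)
  →1  λ.(λ.λ.λ.1) (0 0)
  →2  λ.λ.λ.1

Answer: YES — reaches normal form λ.λ.λ.1 in 2 ≤ 2 steps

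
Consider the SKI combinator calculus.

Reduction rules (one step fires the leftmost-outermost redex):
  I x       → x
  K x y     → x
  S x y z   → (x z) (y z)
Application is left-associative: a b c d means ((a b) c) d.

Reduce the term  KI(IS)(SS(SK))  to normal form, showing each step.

  start: KI(IS)(SS(SK))
  [1] I(SS(SK))
  [2] SS(SK)

Answer: normal form = SS(SK)  (in 2 steps)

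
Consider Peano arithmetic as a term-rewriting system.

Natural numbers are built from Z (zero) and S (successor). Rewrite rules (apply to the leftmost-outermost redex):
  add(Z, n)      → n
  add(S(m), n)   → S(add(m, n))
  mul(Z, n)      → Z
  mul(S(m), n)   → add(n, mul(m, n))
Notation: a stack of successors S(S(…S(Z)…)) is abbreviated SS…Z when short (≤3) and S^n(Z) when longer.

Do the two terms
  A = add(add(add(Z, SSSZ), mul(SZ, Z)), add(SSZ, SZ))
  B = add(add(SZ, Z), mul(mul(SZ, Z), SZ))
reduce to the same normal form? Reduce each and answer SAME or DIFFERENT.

Term A:
  start: add(add(add(Z, SSSZ), mul(SZ, Z)), add(SSZ, SZ))
  [1] add(add(SSSZ, mul(SZ, Z)), add(SSZ, SZ))
  [2] add(S(add(SSZ, mul(SZ, Z))), add(SSZ, SZ))
  [3] S(add(add(SSZ, mul(SZ, Z)), add(SSZ, SZ)))
  [4] S(add(S(add(SZ, mul(SZ, Z))), add(SSZ, SZ)))
  [5] S(S(add(add(SZ, mul(SZ, Z)), add(SSZ, SZ))))
  [6] S(S(add(S(add(Z, mul(SZ, Z))), add(SSZ, SZ))))
  [7] S(S(S(add(add(Z, mul(SZ, Z)), add(SSZ, SZ)))))
  [8] S(S(S(add(mul(SZ, Z), add(SSZ, SZ)))))
  [9] S(S(S(add(add(Z, mul(Z, Z)), add(SSZ, SZ)))))
  [10] S(S(S(add(mul(Z, Z), add(SSZ, SZ)))))
  [11] S(S(S(add(Z, add(SSZ, SZ)))))
  [12] S(S(S(add(SSZ, SZ))))
  [13] S(S(S(S(add(SZ, SZ)))))
  [14] S(S(S(S(S(add(Z, SZ))))))
  [15] S^6(Z)

Term B:
  start: add(add(SZ, Z), mul(mul(SZ, Z), SZ))
  [1] add(S(add(Z, Z)), mul(mul(SZ, Z), SZ))
  [2] S(add(add(Z, Z), mul(mul(SZ, Z), SZ)))
  [3] S(add(Z, mul(mul(SZ, Z), SZ)))
  [4] S(mul(mul(SZ, Z), SZ))
  [5] S(mul(add(Z, mul(Z, Z)), SZ))
  [6] S(mul(mul(Z, Z), SZ))
  [7] S(mul(Z, SZ))
  [8] SZ

Answer: DIFFERENT — A ⇓ S^6(Z), B ⇓ SZ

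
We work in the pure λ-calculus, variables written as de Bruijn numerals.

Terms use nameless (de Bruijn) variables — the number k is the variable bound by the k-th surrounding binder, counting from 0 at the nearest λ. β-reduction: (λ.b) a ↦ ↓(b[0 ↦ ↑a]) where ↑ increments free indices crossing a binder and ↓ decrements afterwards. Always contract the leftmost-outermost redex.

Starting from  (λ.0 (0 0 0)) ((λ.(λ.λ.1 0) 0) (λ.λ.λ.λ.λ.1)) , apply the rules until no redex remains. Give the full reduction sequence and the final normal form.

  start: (λ.0 (0 0 0)) ((λ.(λ.λ.1 0) 0) (λ.λ.λ.λ.λ.1))
  →1  (λ.(λ.λ.1 0) 0) (λ.λ.λ.λ.λ.1) ((λ.(λ.λ.1 0) 0) (λ.λ.λ.λ.λ.1) ((λ.(λ.λ.1 0) 0) (λ.λ.λ.λ.λ.1)) ((λ.(λ.λ.1 0) 0) (λ.λ.λ.λ.λ.1)))
  →2  (λ.λ.1 0) (λ.λ.λ.λ.λ.1) ((λ.(λ.λ.1 0) 0) (λ.λ.λ.λ.λ.1) ((λ.(λ.λ.1 0) 0) (λ.λ.λ.λ.λ.1)) ((λ.(λ.λ.1 0) 0) (λ.λ.λ.λ.λ.1)))
  →3  (λ.(λ.λ.λ.λ.λ.1) 0) ((λ.(λ.λ.1 0) 0) (λ.λ.λ.λ.λ.1) ((λ.(λ.λ.1 0) 0) (λ.λ.λ.λ.λ.1)) ((λ.(λ.λ.1 0) 0) (λ.λ.λ.λ.λ.1)))
  →4  (λ.λ.λ.λ.λ.1) ((λ.(λ.λ.1 0) 0) (λ.λ.λ.λ.λ.1) ((λ.(λ.λ.1 0) 0) (λ.λ.λ.λ.λ.1)) ((λ.(λ.λ.1 0) 0) (λ.λ.λ.λ.λ.1)))
  →5  λ.λ.λ.λ.1

Answer: normal form = λ.λ.λ.λ.1  (in 5 steps)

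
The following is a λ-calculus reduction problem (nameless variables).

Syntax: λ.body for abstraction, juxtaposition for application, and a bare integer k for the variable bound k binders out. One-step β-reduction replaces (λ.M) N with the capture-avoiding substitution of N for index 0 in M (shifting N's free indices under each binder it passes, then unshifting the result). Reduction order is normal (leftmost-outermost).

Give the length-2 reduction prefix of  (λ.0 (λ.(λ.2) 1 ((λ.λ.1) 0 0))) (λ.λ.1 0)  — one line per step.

Answer: after 2 steps: λ.(λ.(λ.λ.λ.1 0) (λ.λ.1 0) ((λ.λ.1) 0 0)) 0

Working:
  start: (λ.0 (λ.(λ.2) 1 ((λ.λ.1) 0 0))) (λ.λ.1 0)
  step 1: (λ.λ.1 0) (λ.(λ.λ.λ.1 0) (λ.λ.1 0) ((λ.λ.1) 0 0))
  step 2: λ.(λ.(λ.λ.λ.1 0) (λ.λ.1 0) ((λ.λ.1) 0 0)) 0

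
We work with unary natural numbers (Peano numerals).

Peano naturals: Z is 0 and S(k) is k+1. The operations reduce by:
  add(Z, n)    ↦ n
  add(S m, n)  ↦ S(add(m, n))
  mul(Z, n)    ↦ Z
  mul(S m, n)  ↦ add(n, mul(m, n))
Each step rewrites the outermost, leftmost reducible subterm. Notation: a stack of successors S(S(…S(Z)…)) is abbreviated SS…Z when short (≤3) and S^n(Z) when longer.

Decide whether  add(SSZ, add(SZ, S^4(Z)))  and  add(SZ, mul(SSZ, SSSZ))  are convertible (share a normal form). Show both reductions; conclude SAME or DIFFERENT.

Answer: SAME — A ⇓ S^7(Z), B ⇓ S^7(Z)

Reduction:
Term A:
  start: add(SSZ, add(SZ, S^4(Z)))
  →1  S(add(SZ, add(SZ, S^4(Z))))
  →2  S(S(add(Z, add(SZ, S^4(Z)))))
  →3  S(S(add(SZ, S^4(Z))))
  →4  S(S(S(add(Z, S^4(Z)))))
  →5  S^7(Z)

Term B:
  start: add(SZ, mul(SSZ, SSSZ))
  →1  S(add(Z, mul(SSZ, SSSZ)))
  →2  S(mul(SSZ, SSSZ))
  →3  S(add(SSSZ, mul(SZ, SSSZ)))
  →4  S(S(add(SSZ, mul(SZ, SSSZ))))
  →5  S(S(S(add(SZ, mul(SZ, SSSZ)))))
  →6  S(S(S(S(add(Z, mul(SZ, SSSZ))))))
  →7  S(S(S(S(mul(SZ, SSSZ)))))
  →8  S(S(S(S(add(SSSZ, mul(Z, SSSZ))))))
  →9  S(S(S(S(S(add(SSZ, mul(Z, SSSZ)))))))
  →10  S(S(S(S(S(S(add(SZ, mul(Z, SSSZ))))))))
  →11  S(S(S(S(S(S(S(add(Z, mul(Z, SSSZ)))))))))
  →12  S(S(S(S(S(S(S(mul(Z, SSSZ))))))))
  →13  S^7(Z)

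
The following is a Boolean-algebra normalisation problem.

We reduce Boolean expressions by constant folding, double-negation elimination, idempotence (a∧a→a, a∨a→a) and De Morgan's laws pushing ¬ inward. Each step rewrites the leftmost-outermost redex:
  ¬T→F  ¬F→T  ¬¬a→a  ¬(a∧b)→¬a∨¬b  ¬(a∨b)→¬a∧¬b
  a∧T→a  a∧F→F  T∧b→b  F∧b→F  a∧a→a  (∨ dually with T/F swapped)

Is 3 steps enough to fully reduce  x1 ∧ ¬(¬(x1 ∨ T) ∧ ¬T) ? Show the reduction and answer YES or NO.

  start: x1 ∧ ¬(¬(x1 ∨ T) ∧ ¬T)
  [1] x1 ∧ (¬¬(x1 ∨ T) ∨ ¬¬T)
  [2] x1 ∧ ((x1 ∨ T) ∨ ¬¬T)
  [3] x1 ∧ (T ∨ ¬¬T)

Answer: NO — after 3 steps the term is x1 ∧ (T ∨ ¬¬T), not yet normal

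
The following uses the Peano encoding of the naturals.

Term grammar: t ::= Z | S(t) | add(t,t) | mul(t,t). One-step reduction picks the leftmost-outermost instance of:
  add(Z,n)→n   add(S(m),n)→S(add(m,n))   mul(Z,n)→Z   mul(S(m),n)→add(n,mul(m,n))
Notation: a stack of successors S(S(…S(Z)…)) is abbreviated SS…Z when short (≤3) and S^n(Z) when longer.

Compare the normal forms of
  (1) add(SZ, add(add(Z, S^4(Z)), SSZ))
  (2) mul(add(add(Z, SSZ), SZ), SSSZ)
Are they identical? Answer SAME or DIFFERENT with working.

Answer: DIFFERENT — A ⇓ S^7(Z), B ⇓ S^9(Z)

Working:
Term A:
  start: add(SZ, add(add(Z, S^4(Z)), SSZ))
  →1  S(add(Z, add(add(Z, S^4(Z)), SSZ)))
  →2  S(add(add(Z, S^4(Z)), SSZ))
  →3  S(add(S^4(Z), SSZ))
  →4  S(S(add(SSSZ, SSZ)))
  →5  S(S(S(add(SSZ, SSZ))))
  →6  S(S(S(S(add(SZ, SSZ)))))
  →7  S(S(S(S(S(add(Z, SSZ))))))
  →8  S^7(Z)

Term B:
  start: mul(add(add(Z, SSZ), SZ), SSSZ)
  →1  mul(add(SSZ, SZ), SSSZ)
  →2  mul(S(add(SZ, SZ)), SSSZ)
  →3  add(SSSZ, mul(add(SZ, SZ), SSSZ))
  →4  S(add(SSZ, mul(add(SZ, SZ), SSSZ)))
  →5  S(S(add(SZ, mul(add(SZ, SZ), SSSZ))))
  →6  S(S(S(add(Z, mul(add(SZ, SZ), SSSZ)))))
  →7  S(S(S(mul(add(SZ, SZ), SSSZ))))
  →8  S(S(S(mul(S(add(Z, SZ)), SSSZ))))
  →9  S(S(S(add(SSSZ, mul(add(Z, SZ), SSSZ)))))
  →10  S(S(S(S(add(SSZ, mul(add(Z, SZ), SSSZ))))))
  →11  S(S(S(S(S(add(SZ, mul(add(Z, SZ), SSSZ)))))))
  →12  S(S(S(S(S(S(add(Z, mul(add(Z, SZ), SSSZ))))))))
  →13  S(S(S(S(S(S(mul(add(Z, SZ), SSSZ)))))))
  →14  S(S(S(S(S(S(mul(SZ, SSSZ)))))))
  →15  S(S(S(S(S(S(add(SSSZ, mul(Z, SSSZ))))))))
  →16  S(S(S(S(S(S(S(add(SSZ, mul(Z, SSSZ)))))))))
  →17  S(S(S(S(S(S(S(S(add(SZ, mul(Z, SSSZ))))))))))
  →18  S(S(S(S(S(S(S(S(S(add(Z, mul(Z, SSSZ)))))))))))
  →19  S(S(S(S(S(S(S(S(S(mul(Z, SSSZ))))))))))
  →20  S^9(Z)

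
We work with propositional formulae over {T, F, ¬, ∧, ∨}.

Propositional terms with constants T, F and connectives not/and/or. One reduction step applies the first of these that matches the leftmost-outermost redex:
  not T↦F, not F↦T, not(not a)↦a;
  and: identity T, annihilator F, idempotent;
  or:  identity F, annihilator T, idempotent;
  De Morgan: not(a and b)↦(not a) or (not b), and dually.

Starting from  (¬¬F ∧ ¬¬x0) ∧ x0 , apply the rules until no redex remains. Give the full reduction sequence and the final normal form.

Answer: normal form = F  (in 3 steps)

Reduction:
  start: (¬¬F ∧ ¬¬x0) ∧ x0
  [1] (F ∧ ¬¬x0) ∧ x0
  [2] F ∧ x0
  [3] F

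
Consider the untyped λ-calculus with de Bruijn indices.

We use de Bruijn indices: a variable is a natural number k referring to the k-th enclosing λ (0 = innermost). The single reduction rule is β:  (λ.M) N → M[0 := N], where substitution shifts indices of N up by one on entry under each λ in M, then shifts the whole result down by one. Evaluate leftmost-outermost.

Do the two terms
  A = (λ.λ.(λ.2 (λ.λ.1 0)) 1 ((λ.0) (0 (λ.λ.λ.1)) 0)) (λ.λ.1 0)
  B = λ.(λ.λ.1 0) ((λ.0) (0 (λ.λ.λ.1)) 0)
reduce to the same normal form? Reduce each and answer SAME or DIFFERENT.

Answer: SAME — A ⇓ λ.λ.1 (λ.λ.λ.1) 1 0, B ⇓ λ.λ.1 (λ.λ.λ.1) 1 0

Working:
Term A:
  start: (λ.λ.(λ.2 (λ.λ.1 0)) 1 ((λ.0) (0 (λ.λ.λ.1)) 0)) (λ.λ.1 0)
  step 1: λ.(λ.(λ.λ.1 0) (λ.λ.1 0)) (λ.λ.1 0) ((λ.0) (0 (λ.λ.λ.1)) 0)
  step 2: λ.(λ.λ.1 0) (λ.λ.1 0) ((λ.0) (0 (λ.λ.λ.1)) 0)
  step 3: λ.(λ.(λ.λ.1 0) 0) ((λ.0) (0 (λ.λ.λ.1)) 0)
  step 4: λ.(λ.λ.1 0) ((λ.0) (0 (λ.λ.λ.1)) 0)
  step 5: λ.λ.(λ.0) (1 (λ.λ.λ.1)) 1 0
  step 6: λ.λ.1 (λ.λ.λ.1) 1 0

Term B:
  start: λ.(λ.λ.1 0) ((λ.0) (0 (λ.λ.λ.1)) 0)
  step 1: λ.λ.(λ.0) (1 (λ.λ.λ.1)) 1 0
  step 2: λ.λ.1 (λ.λ.λ.1) 1 0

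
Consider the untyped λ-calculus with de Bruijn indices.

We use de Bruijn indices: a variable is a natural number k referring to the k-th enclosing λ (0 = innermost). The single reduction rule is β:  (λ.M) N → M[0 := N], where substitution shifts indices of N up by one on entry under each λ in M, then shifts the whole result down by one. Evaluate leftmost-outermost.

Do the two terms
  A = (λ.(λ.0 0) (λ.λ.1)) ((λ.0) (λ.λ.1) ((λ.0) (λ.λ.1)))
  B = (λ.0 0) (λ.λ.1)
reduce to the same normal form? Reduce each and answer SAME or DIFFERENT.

Term A:
  start: (λ.(λ.0 0) (λ.λ.1)) ((λ.0) (λ.λ.1) ((λ.0) (λ.λ.1)))
  →1  (λ.0 0) (λ.λ.1)
  →2  (λ.λ.1) (λ.λ.1)
  →3  λ.λ.λ.1

Term B:
  start: (λ.0 0) (λ.λ.1)
  →1  (λ.λ.1) (λ.λ.1)
  →2  λ.λ.λ.1

Answer: SAME — A ⇓ λ.λ.λ.1, B ⇓ λ.λ.λ.1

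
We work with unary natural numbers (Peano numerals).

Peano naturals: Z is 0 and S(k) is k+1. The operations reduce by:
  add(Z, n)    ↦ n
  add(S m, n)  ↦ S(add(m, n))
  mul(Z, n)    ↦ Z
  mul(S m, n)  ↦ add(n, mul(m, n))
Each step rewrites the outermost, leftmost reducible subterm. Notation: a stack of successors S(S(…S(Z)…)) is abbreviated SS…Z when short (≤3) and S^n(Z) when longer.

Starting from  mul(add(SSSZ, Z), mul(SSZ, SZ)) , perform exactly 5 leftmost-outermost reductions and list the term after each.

  start: mul(add(SSSZ, Z), mul(SSZ, SZ))
  [1] mul(S(add(SSZ, Z)), mul(SSZ, SZ))
  [2] add(mul(SSZ, SZ), mul(add(SSZ, Z), mul(SSZ, SZ)))
  [3] add(add(SZ, mul(SZ, SZ)), mul(add(SSZ, Z), mul(SSZ, SZ)))
  [4] add(S(add(Z, mul(SZ, SZ))), mul(add(SSZ, Z), mul(SSZ, SZ)))
  [5] S(add(add(Z, mul(SZ, SZ)), mul(add(SSZ, Z), mul(SSZ, SZ))))

Answer: after 5 steps: S(add(add(Z, mul(SZ, SZ)), mul(add(SSZ, Z), mul(SSZ, SZ))))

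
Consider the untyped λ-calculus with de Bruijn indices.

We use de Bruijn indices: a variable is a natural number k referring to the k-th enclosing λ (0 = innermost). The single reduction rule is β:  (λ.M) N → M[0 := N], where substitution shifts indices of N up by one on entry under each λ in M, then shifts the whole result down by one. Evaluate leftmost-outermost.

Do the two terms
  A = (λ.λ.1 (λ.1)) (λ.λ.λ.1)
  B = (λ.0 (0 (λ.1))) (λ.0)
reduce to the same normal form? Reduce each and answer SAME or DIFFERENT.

Term A:
  start: (λ.λ.1 (λ.1)) (λ.λ.λ.1)
  →1  λ.(λ.λ.λ.1) (λ.1)
  →2  λ.λ.λ.1

Term B:
  start: (λ.0 (0 (λ.1))) (λ.0)
  →1  (λ.0) ((λ.0) (λ.λ.0))
  →2  (λ.0) (λ.λ.0)
  →3  λ.λ.0

Answer: DIFFERENT — A ⇓ λ.λ.λ.1, B ⇓ λ.λ.0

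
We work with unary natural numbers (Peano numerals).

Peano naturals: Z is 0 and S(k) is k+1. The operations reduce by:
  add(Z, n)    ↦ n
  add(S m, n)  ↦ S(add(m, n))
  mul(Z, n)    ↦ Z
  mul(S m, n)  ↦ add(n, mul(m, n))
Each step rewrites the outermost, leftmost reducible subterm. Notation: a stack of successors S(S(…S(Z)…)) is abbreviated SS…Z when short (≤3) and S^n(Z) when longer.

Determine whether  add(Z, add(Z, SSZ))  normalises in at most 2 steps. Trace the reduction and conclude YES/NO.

Answer: YES — reaches normal form SSZ in 2 ≤ 2 steps

Reduction:
  start: add(Z, add(Z, SSZ))
  step 1: add(Z, SSZ)
  step 2: SSZ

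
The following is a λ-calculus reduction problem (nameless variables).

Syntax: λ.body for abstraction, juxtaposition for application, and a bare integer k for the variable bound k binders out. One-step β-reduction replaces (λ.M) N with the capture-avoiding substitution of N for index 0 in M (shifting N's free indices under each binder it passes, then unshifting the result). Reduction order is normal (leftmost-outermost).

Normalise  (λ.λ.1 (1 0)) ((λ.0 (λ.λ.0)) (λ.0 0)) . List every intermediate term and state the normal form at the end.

  start: (λ.λ.1 (1 0)) ((λ.0 (λ.λ.0)) (λ.0 0))
  [1] λ.(λ.0 (λ.λ.0)) (λ.0 0) ((λ.0 (λ.λ.0)) (λ.0 0) 0)
  [2] λ.(λ.0 0) (λ.λ.0) ((λ.0 (λ.λ.0)) (λ.0 0) 0)
  [3] λ.(λ.λ.0) (λ.λ.0) ((λ.0 (λ.λ.0)) (λ.0 0) 0)
  [4] λ.(λ.0) ((λ.0 (λ.λ.0)) (λ.0 0) 0)
  [5] λ.(λ.0 (λ.λ.0)) (λ.0 0) 0
  [6] λ.(λ.0 0) (λ.λ.0) 0
  [7] λ.(λ.λ.0) (λ.λ.0) 0
  [8] λ.(λ.0) 0
  [9] λ.0

Answer: normal form = λ.0  (in 9 steps)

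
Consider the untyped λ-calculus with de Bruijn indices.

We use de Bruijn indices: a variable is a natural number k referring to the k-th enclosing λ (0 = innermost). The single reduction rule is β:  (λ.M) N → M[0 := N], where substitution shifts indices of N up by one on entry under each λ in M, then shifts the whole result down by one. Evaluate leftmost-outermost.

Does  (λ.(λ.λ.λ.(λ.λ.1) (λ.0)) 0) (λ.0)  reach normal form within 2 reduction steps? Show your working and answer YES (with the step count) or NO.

  start: (λ.(λ.λ.λ.(λ.λ.1) (λ.0)) 0) (λ.0)
  [1] (λ.λ.λ.(λ.λ.1) (λ.0)) (λ.0)
  [2] λ.λ.(λ.λ.1) (λ.0)

Answer: NO — after 2 steps the term is λ.λ.(λ.λ.1) (λ.0), not yet normal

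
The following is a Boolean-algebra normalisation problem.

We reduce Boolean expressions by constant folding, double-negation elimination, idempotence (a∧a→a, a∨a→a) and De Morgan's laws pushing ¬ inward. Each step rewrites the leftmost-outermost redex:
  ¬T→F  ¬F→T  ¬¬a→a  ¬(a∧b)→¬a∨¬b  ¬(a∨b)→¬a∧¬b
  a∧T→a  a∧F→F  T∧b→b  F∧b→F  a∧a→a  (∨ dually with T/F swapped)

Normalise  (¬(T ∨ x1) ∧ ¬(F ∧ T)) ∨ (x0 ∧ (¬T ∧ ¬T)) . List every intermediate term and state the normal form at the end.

  start: (¬(T ∨ x1) ∧ ¬(F ∧ T)) ∨ (x0 ∧ (¬T ∧ ¬T))
  [1] ((¬T ∧ ¬x1) ∧ ¬(F ∧ T)) ∨ (x0 ∧ (¬T ∧ ¬T))
  [2] ((F ∧ ¬x1) ∧ ¬(F ∧ T)) ∨ (x0 ∧ (¬T ∧ ¬T))
  [3] (F ∧ ¬(F ∧ T)) ∨ (x0 ∧ (¬T ∧ ¬T))
  [4] F ∨ (x0 ∧ (¬T ∧ ¬T))
  [5] x0 ∧ (¬T ∧ ¬T)
  [6] x0 ∧ ¬T
  [7] x0 ∧ F
  [8] F

Answer: normal form = F  (in 8 steps)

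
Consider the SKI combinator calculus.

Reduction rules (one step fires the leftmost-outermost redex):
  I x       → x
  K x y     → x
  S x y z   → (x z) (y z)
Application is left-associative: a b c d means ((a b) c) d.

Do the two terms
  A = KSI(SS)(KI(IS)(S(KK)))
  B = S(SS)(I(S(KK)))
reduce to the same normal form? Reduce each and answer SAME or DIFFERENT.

Answer: SAME — A ⇓ S(SS)(S(KK)), B ⇓ S(SS)(S(KK))

Working:
Term A:
  start: KSI(SS)(KI(IS)(S(KK)))
  [1] S(SS)(KI(IS)(S(KK)))
  [2] S(SS)(I(S(KK)))
  [3] S(SS)(S(KK))

Term B:
  start: S(SS)(I(S(KK)))
  [1] S(SS)(S(KK))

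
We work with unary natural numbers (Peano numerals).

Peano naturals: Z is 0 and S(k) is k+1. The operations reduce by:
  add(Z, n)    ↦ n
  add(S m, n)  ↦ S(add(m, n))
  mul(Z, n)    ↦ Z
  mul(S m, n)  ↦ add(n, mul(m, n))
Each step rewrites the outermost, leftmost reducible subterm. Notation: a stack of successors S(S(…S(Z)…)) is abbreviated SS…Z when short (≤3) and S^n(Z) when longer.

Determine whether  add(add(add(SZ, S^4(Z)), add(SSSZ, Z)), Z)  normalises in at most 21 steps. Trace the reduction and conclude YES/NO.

Answer: YES — reaches normal form S^8(Z) in 21 ≤ 21 steps

Reduction:
  start: add(add(add(SZ, S^4(Z)), add(SSSZ, Z)), Z)
  step 1: add(add(S(add(Z, S^4(Z))), add(SSSZ, Z)), Z)
  step 2: add(S(add(add(Z, S^4(Z)), add(SSSZ, Z))), Z)
  step 3: S(add(add(add(Z, S^4(Z)), add(SSSZ, Z)), Z))
  step 4: S(add(add(S^4(Z), add(SSSZ, Z)), Z))
  step 5: S(add(S(add(SSSZ, add(SSSZ, Z))), Z))
  step 6: S(S(add(add(SSSZ, add(SSSZ, Z)), Z)))
  step 7: S(S(add(S(add(SSZ, add(SSSZ, Z))), Z)))
  step 8: S(S(S(add(add(SSZ, add(SSSZ, Z)), Z))))
  step 9: S(S(S(add(S(add(SZ, add(SSSZ, Z))), Z))))
  step 10: S(S(S(S(add(add(SZ, add(SSSZ, Z)), Z)))))
  step 11: S(S(S(S(add(S(add(Z, add(SSSZ, Z))), Z)))))
  step 12: S(S(S(S(S(add(add(Z, add(SSSZ, Z)), Z))))))
  step 13: S(S(S(S(S(add(add(SSSZ, Z), Z))))))
  step 14: S(S(S(S(S(add(S(add(SSZ, Z)), Z))))))
  step 15: S(S(S(S(S(S(add(add(SSZ, Z), Z)))))))
  step 16: S(S(S(S(S(S(add(S(add(SZ, Z)), Z)))))))
  step 17: S(S(S(S(S(S(S(add(add(SZ, Z), Z))))))))
  step 18: S(S(S(S(S(S(S(add(S(add(Z, Z)), Z))))))))
  step 19: S(S(S(S(S(S(S(S(add(add(Z, Z), Z)))))))))
  step 20: S(S(S(S(S(S(S(S(add(Z, Z)))))))))
  step 21: S^8(Z)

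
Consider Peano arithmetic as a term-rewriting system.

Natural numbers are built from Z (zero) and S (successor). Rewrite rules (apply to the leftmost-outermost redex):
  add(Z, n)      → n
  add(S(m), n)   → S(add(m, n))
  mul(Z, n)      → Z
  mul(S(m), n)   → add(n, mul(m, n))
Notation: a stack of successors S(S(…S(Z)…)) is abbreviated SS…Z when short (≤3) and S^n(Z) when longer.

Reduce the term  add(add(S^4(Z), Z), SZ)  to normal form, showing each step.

Answer: normal form = S^5(Z)  (in 10 steps)

Working:
  start: add(add(S^4(Z), Z), SZ)
  step 1: add(S(add(SSSZ, Z)), SZ)
  step 2: S(add(add(SSSZ, Z), SZ))
  step 3: S(add(S(add(SSZ, Z)), SZ))
  step 4: S(S(add(add(SSZ, Z), SZ)))
  step 5: S(S(add(S(add(SZ, Z)), SZ)))
  step 6: S(S(S(add(add(SZ, Z), SZ))))
  step 7: S(S(S(add(S(add(Z, Z)), SZ))))
  step 8: S(S(S(S(add(add(Z, Z), SZ)))))
  step 9: S(S(S(S(add(Z, SZ)))))
  step 10: S^5(Z)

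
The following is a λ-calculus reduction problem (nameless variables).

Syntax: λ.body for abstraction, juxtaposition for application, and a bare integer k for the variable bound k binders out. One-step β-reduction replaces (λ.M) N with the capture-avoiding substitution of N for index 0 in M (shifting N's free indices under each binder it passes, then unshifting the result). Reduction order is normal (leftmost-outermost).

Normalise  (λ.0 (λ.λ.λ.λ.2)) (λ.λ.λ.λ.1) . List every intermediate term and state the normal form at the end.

Answer: normal form = λ.λ.λ.1  (in 2 steps)

Working:
  start: (λ.0 (λ.λ.λ.λ.2)) (λ.λ.λ.λ.1)
  →1  (λ.λ.λ.λ.1) (λ.λ.λ.λ.2)
  →2  λ.λ.λ.1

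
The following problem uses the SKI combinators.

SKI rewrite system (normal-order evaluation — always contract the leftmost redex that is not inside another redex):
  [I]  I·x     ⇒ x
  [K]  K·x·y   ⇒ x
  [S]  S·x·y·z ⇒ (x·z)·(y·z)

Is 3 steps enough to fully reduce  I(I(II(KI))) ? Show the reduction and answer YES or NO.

Answer: NO — after 3 steps the term is I(KI), not yet normal

Reduction:
  start: I(I(II(KI)))
  step 1: I(II(KI))
  step 2: II(KI)
  step 3: I(KI)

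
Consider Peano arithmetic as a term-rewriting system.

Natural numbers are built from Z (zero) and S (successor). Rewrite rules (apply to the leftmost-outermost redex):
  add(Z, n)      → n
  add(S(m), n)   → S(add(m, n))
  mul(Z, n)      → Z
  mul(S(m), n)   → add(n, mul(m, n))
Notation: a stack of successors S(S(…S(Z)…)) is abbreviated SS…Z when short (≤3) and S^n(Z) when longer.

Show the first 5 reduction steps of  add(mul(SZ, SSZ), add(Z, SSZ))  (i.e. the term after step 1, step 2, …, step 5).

Answer: after 5 steps: S(S(add(add(Z, mul(Z, SSZ)), add(Z, SSZ))))

Working:
  start: add(mul(SZ, SSZ), add(Z, SSZ))
  [1] add(add(SSZ, mul(Z, SSZ)), add(Z, SSZ))
  [2] add(S(add(SZ, mul(Z, SSZ))), add(Z, SSZ))
  [3] S(add(add(SZ, mul(Z, SSZ)), add(Z, SSZ)))
  [4] S(add(S(add(Z, mul(Z, SSZ))), add(Z, SSZ)))
  [5] S(S(add(add(Z, mul(Z, SSZ)), add(Z, SSZ))))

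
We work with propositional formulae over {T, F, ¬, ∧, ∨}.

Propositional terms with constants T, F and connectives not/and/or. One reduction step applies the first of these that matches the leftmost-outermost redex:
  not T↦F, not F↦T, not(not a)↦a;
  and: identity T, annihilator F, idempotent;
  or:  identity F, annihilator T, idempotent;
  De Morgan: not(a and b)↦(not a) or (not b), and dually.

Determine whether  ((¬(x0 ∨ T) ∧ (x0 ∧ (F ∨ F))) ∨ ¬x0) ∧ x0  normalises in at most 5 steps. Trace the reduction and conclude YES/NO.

Answer: YES — reaches normal form ¬x0 ∧ x0 in 5 ≤ 5 steps

Working:
  start: ((¬(x0 ∨ T) ∧ (x0 ∧ (F ∨ F))) ∨ ¬x0) ∧ x0
  [1] (((¬x0 ∧ ¬T) ∧ (x0 ∧ (F ∨ F))) ∨ ¬x0) ∧ x0
  [2] (((¬x0 ∧ F) ∧ (x0 ∧ (F ∨ F))) ∨ ¬x0) ∧ x0
  [3] ((F ∧ (x0 ∧ (F ∨ F))) ∨ ¬x0) ∧ x0
  [4] (F ∨ ¬x0) ∧ x0
  [5] ¬x0 ∧ x0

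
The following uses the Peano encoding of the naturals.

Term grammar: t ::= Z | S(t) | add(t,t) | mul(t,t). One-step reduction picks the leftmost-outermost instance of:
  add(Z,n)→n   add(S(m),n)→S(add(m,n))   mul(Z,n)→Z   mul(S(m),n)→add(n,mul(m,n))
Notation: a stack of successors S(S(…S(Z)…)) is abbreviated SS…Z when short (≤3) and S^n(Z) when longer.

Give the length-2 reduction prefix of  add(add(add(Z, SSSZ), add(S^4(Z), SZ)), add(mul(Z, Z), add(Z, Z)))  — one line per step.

  start: add(add(add(Z, SSSZ), add(S^4(Z), SZ)), add(mul(Z, Z), add(Z, Z)))
  step 1: add(add(SSSZ, add(S^4(Z), SZ)), add(mul(Z, Z), add(Z, Z)))
  step 2: add(S(add(SSZ, add(S^4(Z), SZ))), add(mul(Z, Z), add(Z, Z)))

Answer: after 2 steps: add(S(add(SSZ, add(S^4(Z), SZ))), add(mul(Z, Z), add(Z, Z)))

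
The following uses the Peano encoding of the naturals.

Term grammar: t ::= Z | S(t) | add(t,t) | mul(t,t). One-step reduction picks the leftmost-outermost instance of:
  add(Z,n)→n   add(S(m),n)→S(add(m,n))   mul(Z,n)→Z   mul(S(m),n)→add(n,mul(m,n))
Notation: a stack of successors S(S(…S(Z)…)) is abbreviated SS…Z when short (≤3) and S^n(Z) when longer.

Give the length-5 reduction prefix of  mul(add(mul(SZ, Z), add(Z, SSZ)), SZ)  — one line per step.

Answer: after 5 steps: mul(SSZ, SZ)

Reduction:
  start: mul(add(mul(SZ, Z), add(Z, SSZ)), SZ)
  [1] mul(add(add(Z, mul(Z, Z)), add(Z, SSZ)), SZ)
  [2] mul(add(mul(Z, Z), add(Z, SSZ)), SZ)
  [3] mul(add(Z, add(Z, SSZ)), SZ)
  [4] mul(add(Z, SSZ), SZ)
  [5] mul(SSZ, SZ)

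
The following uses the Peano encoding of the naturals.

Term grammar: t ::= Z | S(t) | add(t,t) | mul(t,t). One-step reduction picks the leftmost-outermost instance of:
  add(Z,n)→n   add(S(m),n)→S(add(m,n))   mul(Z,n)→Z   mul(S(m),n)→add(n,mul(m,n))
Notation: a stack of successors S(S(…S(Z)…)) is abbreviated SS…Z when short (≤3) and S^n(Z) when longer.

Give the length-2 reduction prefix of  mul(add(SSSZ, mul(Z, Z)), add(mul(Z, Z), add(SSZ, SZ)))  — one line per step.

  start: mul(add(SSSZ, mul(Z, Z)), add(mul(Z, Z), add(SSZ, SZ)))
  step 1: mul(S(add(SSZ, mul(Z, Z))), add(mul(Z, Z), add(SSZ, SZ)))
  step 2: add(add(mul(Z, Z), add(SSZ, SZ)), mul(add(SSZ, mul(Z, Z)), add(mul(Z, Z), add(SSZ, SZ))))

Answer: after 2 steps: add(add(mul(Z, Z), add(SSZ, SZ)), mul(add(SSZ, mul(Z, Z)), add(mul(Z, Z), add(SSZ, SZ))))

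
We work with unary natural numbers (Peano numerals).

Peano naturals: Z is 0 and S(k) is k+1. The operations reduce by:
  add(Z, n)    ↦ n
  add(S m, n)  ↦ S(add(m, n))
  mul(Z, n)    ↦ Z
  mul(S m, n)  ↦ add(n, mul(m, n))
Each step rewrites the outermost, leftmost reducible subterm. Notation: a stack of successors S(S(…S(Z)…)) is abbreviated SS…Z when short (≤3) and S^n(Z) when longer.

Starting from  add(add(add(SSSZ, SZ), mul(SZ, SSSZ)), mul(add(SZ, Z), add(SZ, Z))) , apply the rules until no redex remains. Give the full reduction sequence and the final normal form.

  start: add(add(add(SSSZ, SZ), mul(SZ, SSSZ)), mul(add(SZ, Z), add(SZ, Z)))
  →1  add(add(S(add(SSZ, SZ)), mul(SZ, SSSZ)), mul(add(SZ, Z), add(SZ, Z)))
  →2  add(S(add(add(SSZ, SZ), mul(SZ, SSSZ))), mul(add(SZ, Z), add(SZ, Z)))
  →3  S(add(add(add(SSZ, SZ), mul(SZ, SSSZ)), mul(add(SZ, Z), add(SZ, Z))))
  →4  S(add(add(S(add(SZ, SZ)), mul(SZ, SSSZ)), mul(add(SZ, Z), add(SZ, Z))))
  →5  S(add(S(add(add(SZ, SZ), mul(SZ, SSSZ))), mul(add(SZ, Z), add(SZ, Z))))
  →6  S(S(add(add(add(SZ, SZ), mul(SZ, SSSZ)), mul(add(SZ, Z), add(SZ, Z)))))
  →7  S(S(add(add(S(add(Z, SZ)), mul(SZ, SSSZ)), mul(add(SZ, Z), add(SZ, Z)))))
  →8  S(S(add(S(add(add(Z, SZ), mul(SZ, SSSZ))), mul(add(SZ, Z), add(SZ, Z)))))
  →9  S(S(S(add(add(add(Z, SZ), mul(SZ, SSSZ)), mul(add(SZ, Z), add(SZ, Z))))))
  →10  S(S(S(add(add(SZ, mul(SZ, SSSZ)), mul(add(SZ, Z), add(SZ, Z))))))
  →11  S(S(S(add(S(add(Z, mul(SZ, SSSZ))), mul(add(SZ, Z), add(SZ, Z))))))
  →12  S(S(S(S(add(add(Z, mul(SZ, SSSZ)), mul(add(SZ, Z), add(SZ, Z)))))))
  →13  S(S(S(S(add(mul(SZ, SSSZ), mul(add(SZ, Z), add(SZ, Z)))))))
  →14  S(S(S(S(add(add(SSSZ, mul(Z, SSSZ)), mul(add(SZ, Z), add(SZ, Z)))))))
  →15  S(S(S(S(add(S(add(SSZ, mul(Z, SSSZ))), mul(add(SZ, Z), add(SZ, Z)))))))
  →16  S(S(S(S(S(add(add(SSZ, mul(Z, SSSZ)), mul(add(SZ, Z), add(SZ, Z))))))))
  →17  S(S(S(S(S(add(S(add(SZ, mul(Z, SSSZ))), mul(add(SZ, Z), add(SZ, Z))))))))
  →18  S(S(S(S(S(S(add(add(SZ, mul(Z, SSSZ)), mul(add(SZ, Z), add(SZ, Z)))))))))
  →19  S(S(S(S(S(S(add(S(add(Z, mul(Z, SSSZ))), mul(add(SZ, Z), add(SZ, Z)))))))))
  →20  S(S(S(S(S(S(S(add(add(Z, mul(Z, SSSZ)), mul(add(SZ, Z), add(SZ, Z))))))))))
  →21  S(S(S(S(S(S(S(add(mul(Z, SSSZ), mul(add(SZ, Z), add(SZ, Z))))))))))
  →22  S(S(S(S(S(S(S(add(Z, mul(add(SZ, Z), add(SZ, Z))))))))))
  →23  S(S(S(S(S(S(S(mul(add(SZ, Z), add(SZ, Z)))))))))
  →24  S(S(S(S(S(S(S(mul(S(add(Z, Z)), add(SZ, Z)))))))))
  →25  S(S(S(S(S(S(S(add(add(SZ, Z), mul(add(Z, Z), add(SZ, Z))))))))))
  →26  S(S(S(S(S(S(S(add(S(add(Z, Z)), mul(add(Z, Z), add(SZ, Z))))))))))
  →27  S(S(S(S(S(S(S(S(add(add(Z, Z), mul(add(Z, Z), add(SZ, Z)))))))))))
  →28  S(S(S(S(S(S(S(S(add(Z, mul(add(Z, Z), add(SZ, Z)))))))))))
  →29  S(S(S(S(S(S(S(S(mul(add(Z, Z), add(SZ, Z))))))))))
  →30  S(S(S(S(S(S(S(S(mul(Z, add(SZ, Z))))))))))
  →31  S^8(Z)

Answer: normal form = S^8(Z)  (in 31 steps)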